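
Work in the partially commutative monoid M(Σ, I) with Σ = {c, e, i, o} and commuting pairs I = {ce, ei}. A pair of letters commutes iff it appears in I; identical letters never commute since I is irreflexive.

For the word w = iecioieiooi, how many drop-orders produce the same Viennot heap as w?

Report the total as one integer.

0(i) covers ∅
1(e) covers ∅
2(c) covers 0:i
3(i) covers 2:c
4(o) covers 1:e, 3:i
5(i) covers 4:o
6(e) covers 4:o
7(i) covers 5:i
8(o) covers 6:e, 7:i
9(o) covers 8:o
10(i) covers 9:o
floor of heap: 0:i, 1:e
completions by unplaced set U, small U first (add the entries for U minus each lowest piece of U):
  |U|=1: {10}:1
  |U|=2: {9,10}:1
  |U|=3: {8,9,10}:1
  |U|=4: {6,8,9,10}:1  {7,8,9,10}:1
  |U|=5: {5,7,8,9,10}:1  {6,7,8,9,10}:2
  |U|=6: {5,6,7,8,9,10}:3
  |U|=7: {4,5,6,7,8,9,10}:3
  |U|=8: {1,4,5,6,7,8,9,10}:3  {3,4,5,6,7,8,9,10}:3
  |U|=9: {1,3,4,5,6,7,8,9,10}:6  {2,3,4,5,6,7,8,9,10}:3
  start at 0(i): 9
  start at 1(e): 3
sum over floor = 12

12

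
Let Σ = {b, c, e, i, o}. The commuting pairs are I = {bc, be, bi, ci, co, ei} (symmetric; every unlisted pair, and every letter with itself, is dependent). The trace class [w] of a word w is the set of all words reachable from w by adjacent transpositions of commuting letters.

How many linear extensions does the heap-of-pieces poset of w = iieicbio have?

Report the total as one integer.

135

#0=i has no predecessor
#1=i depends on [0:i]
#2=e has no predecessor
#3=i depends on [1:i]
#4=c depends on [2:e]
#5=b has no predecessor
#6=i depends on [3:i]
#7=o depends on [2:e, 5:b, 6:i]
sources: [0:i, 2:e, 5:b]
N(rest) = Σ N(rest − s) over sources s of rest; N(one piece) = 1:
  size 1 → [4]=1  [7]=1
  size 2 → [4,7]=2  [5,7]=1  [6,7]=1
  size 3 → [2,4,7]=2  [3,6,7]=1  [4,5,7]=3  [4,6,7]=3  [5,6,7]=2
  size 4 → [1,3,6,7]=1  [2,4,5,7]=5  [2,4,6,7]=5  [3,4,6,7]=4  [3,5,6,7]=3  [4,5,6,7]=8
  size 5 → [0,1,3,6,7]=1  [1,3,4,6,7]=5  [1,3,5,6,7]=4  [2,3,4,6,7]=9  [2,4,5,6,7]=18  [3,4,5,6,7]=15
  size 6 → [0,1,3,4,6,7]=6  [0,1,3,5,6,7]=5  [1,2,3,4,6,7]=14  [1,3,4,5,6,7]=24  [2,3,4,5,6,7]=42
  first=0(i) contributes 80
  first=2(e) contributes 35
  first=5(b) contributes 20
|[w]| = 135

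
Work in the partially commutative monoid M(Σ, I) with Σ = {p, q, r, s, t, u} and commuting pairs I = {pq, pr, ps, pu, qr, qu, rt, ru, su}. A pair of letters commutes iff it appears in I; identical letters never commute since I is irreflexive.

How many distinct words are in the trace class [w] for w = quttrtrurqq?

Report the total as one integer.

piece 0:q — minimal
piece 1:u — minimal
piece 2:t rests on {0:q, 1:u}
piece 3:t rests on {2:t}
piece 4:r — minimal
piece 5:t rests on {3:t}
piece 6:r rests on {4:r}
piece 7:u rests on {5:t}
piece 8:r rests on {6:r}
piece 9:q rests on {5:t}
piece 10:q rests on {9:q}
minimal pieces: {0:q, 1:u, 4:r}
ways to finish when only these pieces remain (= sum over removing one remaining piece with nothing left below it):
  1 left: {7}→1  {8}→1  {10}→1
  2 left: {6,8}→1  {7,8}→2  {7,10}→2  {8,10}→2  {9,10}→1
  3 left: {4,6,8}→1  {6,7,8}→3  {6,8,10}→3  {7,8,10}→6  {7,9,10}→3  {8,9,10}→3
  4 left: {4,6,7,8}→4  {4,6,8,10}→4  {5,7,9,10}→3  {6,7,8,10}→12  {6,8,9,10}→6  {7,8,9,10}→12
  5 left: {3,5,7,9,10}→3  {4,6,7,8,10}→20  {4,6,8,9,10}→10  {5,7,8,9,10}→15  {6,7,8,9,10}→30
  6 left: {2,3,5,7,9,10}→3  {3,5,7,8,9,10}→18  {4,6,7,8,9,10}→60  {5,6,7,8,9,10}→45
  7 left: {0,2,3,5,7,9,10}→3  {1,2,3,5,7,9,10}→3  {2,3,5,7,8,9,10}→21  {3,5,6,7,8,9,10}→63  {4,5,6,7,8,9,10}→105
  8 left: {0,1,2,3,5,7,9,10}→6  {0,2,3,5,7,8,9,10}→24  {1,2,3,5,7,8,9,10}→24  {2,3,5,6,7,8,9,10}→84  {3,4,5,6,7,8,9,10}→168
  9 left: {0,1,2,3,5,7,8,9,10}→54  {0,2,3,5,6,7,8,9,10}→108  {1,2,3,5,6,7,8,9,10}→108  {2,3,4,5,6,7,8,9,10}→252
  placing 0:q first → 360 extensions
  placing 1:u first → 360 extensions
  placing 4:r first → 270 extensions
total linear extensions = 990

990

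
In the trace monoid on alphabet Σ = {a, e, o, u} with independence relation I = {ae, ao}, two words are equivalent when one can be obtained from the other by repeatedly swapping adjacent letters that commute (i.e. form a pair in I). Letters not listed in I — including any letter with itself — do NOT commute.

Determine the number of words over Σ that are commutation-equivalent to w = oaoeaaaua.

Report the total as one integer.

piece 0:o — minimal
piece 1:a — minimal
piece 2:o rests on {0:o}
piece 3:e rests on {2:o}
piece 4:a rests on {1:a}
piece 5:a rests on {4:a}
piece 6:a rests on {5:a}
piece 7:u rests on {3:e, 6:a}
piece 8:a rests on {7:u}
minimal pieces: {0:o, 1:a}
ways to finish when only these pieces remain (= sum over removing one remaining piece with nothing left below it):
  1 left: {8}→1
  2 left: {7,8}→1
  3 left: {3,7,8}→1  {6,7,8}→1
  4 left: {2,3,7,8}→1  {3,6,7,8}→2  {5,6,7,8}→1
  5 left: {0,2,3,7,8}→1  {2,3,6,7,8}→3  {3,5,6,7,8}→3  {4,5,6,7,8}→1
  6 left: {0,2,3,6,7,8}→4  {1,4,5,6,7,8}→1  {2,3,5,6,7,8}→6  {3,4,5,6,7,8}→4
  7 left: {0,2,3,5,6,7,8}→10  {1,3,4,5,6,7,8}→5  {2,3,4,5,6,7,8}→10
  placing 0:o first → 15 extensions
  placing 1:a first → 20 extensions
total linear extensions = 35

35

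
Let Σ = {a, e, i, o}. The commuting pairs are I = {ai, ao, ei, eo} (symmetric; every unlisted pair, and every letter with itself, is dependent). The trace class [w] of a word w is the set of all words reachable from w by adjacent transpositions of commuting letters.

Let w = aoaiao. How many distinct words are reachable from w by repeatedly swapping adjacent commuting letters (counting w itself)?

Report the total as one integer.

0(a) covers ∅
1(o) covers ∅
2(a) covers 0:a
3(i) covers 1:o
4(a) covers 2:a
5(o) covers 3:i
floor of heap: 0:a, 1:o
completions by unplaced set U, small U first (add the entries for U minus each lowest piece of U):
  |U|=1: {4}:1  {5}:1
  |U|=2: {2,4}:1  {3,5}:1  {4,5}:2
  |U|=3: {0,2,4}:1  {1,3,5}:1  {2,4,5}:3  {3,4,5}:3
  |U|=4: {0,2,4,5}:4  {1,3,4,5}:4  {2,3,4,5}:6
  start at 0(a): 10
  start at 1(o): 10
sum over floor = 20

20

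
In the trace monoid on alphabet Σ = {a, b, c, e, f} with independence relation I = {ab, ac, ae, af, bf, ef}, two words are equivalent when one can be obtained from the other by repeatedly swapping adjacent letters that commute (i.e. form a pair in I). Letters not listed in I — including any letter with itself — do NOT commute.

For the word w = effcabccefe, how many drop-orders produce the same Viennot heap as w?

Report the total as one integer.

99

drop 0:e onto floor
drop 1:f onto floor
drop 2:f onto {1:f}
drop 3:c onto {0:e, 2:f}
drop 4:a onto floor
drop 5:b onto {3:c}
drop 6:c onto {5:b}
drop 7:c onto {6:c}
drop 8:e onto {7:c}
drop 9:f onto {7:c}
drop 10:e onto {8:e}
ground layer = {0:e, 1:f, 4:a}
drop-orders for the pieces not yet dropped (sum over which currently-grounded one goes next):
  1 to go: {4} 1  {9} 1  {10} 1
  2 to go: {4,9} 2  {4,10} 2  {8,10} 1  {9,10} 2
  3 to go: {4,8,10} 3  {4,9,10} 6  {8,9,10} 3
  4 to go: {4,8,9,10} 12  {7,8,9,10} 3
  5 to go: {4,7,8,9,10} 15  {6,7,8,9,10} 3
  6 to go: {4,6,7,8,9,10} 18  {5,6,7,8,9,10} 3
  7 to go: {3,5,6,7,8,9,10} 3  {4,5,6,7,8,9,10} 21
  8 to go: {0,3,5,6,7,8,9,10} 3  {2,3,5,6,7,8,9,10} 3  {3,4,5,6,7,8,9,10} 24
  9 to go: {0,2,3,5,6,7,8,9,10} 6  {0,3,4,5,6,7,8,9,10} 27  {1,2,3,5,6,7,8,9,10} 3  {2,3,4,5,6,7,8,9,10} 27
  if 0:e drops first: 30 orders
  if 1:f drops first: 60 orders
  if 4:a drops first: 9 orders
heap linearizations: 99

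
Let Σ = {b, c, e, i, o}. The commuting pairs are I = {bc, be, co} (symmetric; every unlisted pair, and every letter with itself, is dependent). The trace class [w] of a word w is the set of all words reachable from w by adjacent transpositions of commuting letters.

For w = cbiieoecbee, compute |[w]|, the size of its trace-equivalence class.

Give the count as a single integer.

10

piece 0:c — minimal
piece 1:b — minimal
piece 2:i rests on {0:c, 1:b}
piece 3:i rests on {2:i}
piece 4:e rests on {3:i}
piece 5:o rests on {4:e}
piece 6:e rests on {5:o}
piece 7:c rests on {6:e}
piece 8:b rests on {5:o}
piece 9:e rests on {7:c}
piece 10:e rests on {9:e}
minimal pieces: {0:c, 1:b}
ways to finish when only these pieces remain (= sum over removing one remaining piece with nothing left below it):
  1 left: {8}→1  {10}→1
  2 left: {8,10}→2  {9,10}→1
  3 left: {7,9,10}→1  {8,9,10}→3
  4 left: {6,7,9,10}→1  {7,8,9,10}→4
  5 left: {6,7,8,9,10}→5
  6 left: {5,6,7,8,9,10}→5
  7 left: {4,5,6,7,8,9,10}→5
  8 left: {3,4,5,6,7,8,9,10}→5
  9 left: {2,3,4,5,6,7,8,9,10}→5
  placing 0:c first → 5 extensions
  placing 1:b first → 5 extensions
total linear extensions = 10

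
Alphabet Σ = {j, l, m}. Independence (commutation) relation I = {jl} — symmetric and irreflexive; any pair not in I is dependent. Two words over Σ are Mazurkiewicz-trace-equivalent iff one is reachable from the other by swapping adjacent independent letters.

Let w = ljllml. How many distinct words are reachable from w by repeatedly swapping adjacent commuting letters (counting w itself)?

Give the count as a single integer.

piece 0:l — minimal
piece 1:j — minimal
piece 2:l rests on {0:l}
piece 3:l rests on {2:l}
piece 4:m rests on {1:j, 3:l}
piece 5:l rests on {4:m}
minimal pieces: {0:l, 1:j}
ways to finish when only these pieces remain (= sum over removing one remaining piece with nothing left below it):
  1 left: {5}→1
  2 left: {4,5}→1
  3 left: {1,4,5}→1  {3,4,5}→1
  4 left: {1,3,4,5}→2  {2,3,4,5}→1
  placing 0:l first → 3 extensions
  placing 1:j first → 1 extensions
total linear extensions = 4

4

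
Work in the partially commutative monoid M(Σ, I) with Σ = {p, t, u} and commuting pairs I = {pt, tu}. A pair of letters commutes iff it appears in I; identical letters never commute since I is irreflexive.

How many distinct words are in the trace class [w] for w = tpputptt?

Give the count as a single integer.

0(t) covers ∅
1(p) covers ∅
2(p) covers 1:p
3(u) covers 2:p
4(t) covers 0:t
5(p) covers 3:u
6(t) covers 4:t
7(t) covers 6:t
floor of heap: 0:t, 1:p
completions by unplaced set U, small U first (add the entries for U minus each lowest piece of U):
  |U|=1: {5}:1  {7}:1
  |U|=2: {3,5}:1  {5,7}:2  {6,7}:1
  |U|=3: {2,3,5}:1  {3,5,7}:3  {4,6,7}:1  {5,6,7}:3
  |U|=4: {0,4,6,7}:1  {1,2,3,5}:1  {2,3,5,7}:4  {3,5,6,7}:6  {4,5,6,7}:4
  |U|=5: {0,4,5,6,7}:5  {1,2,3,5,7}:5  {2,3,5,6,7}:10  {3,4,5,6,7}:10
  |U|=6: {0,3,4,5,6,7}:15  {1,2,3,5,6,7}:15  {2,3,4,5,6,7}:20
  start at 0(t): 35
  start at 1(p): 35
sum over floor = 70

70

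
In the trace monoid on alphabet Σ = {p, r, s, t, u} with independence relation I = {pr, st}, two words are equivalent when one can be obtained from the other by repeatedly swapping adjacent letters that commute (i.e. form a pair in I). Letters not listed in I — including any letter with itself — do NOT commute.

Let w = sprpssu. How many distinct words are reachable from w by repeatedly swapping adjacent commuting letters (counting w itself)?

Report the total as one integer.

0(s) covers ∅
1(p) covers 0:s
2(r) covers 0:s
3(p) covers 1:p
4(s) covers 2:r, 3:p
5(s) covers 4:s
6(u) covers 5:s
floor of heap: 0:s
completions by unplaced set U, small U first (add the entries for U minus each lowest piece of U):
  |U|=1: {6}:1
  |U|=2: {5,6}:1
  |U|=3: {4,5,6}:1
  |U|=4: {2,4,5,6}:1  {3,4,5,6}:1
  |U|=5: {1,3,4,5,6}:1  {2,3,4,5,6}:2
  start at 0(s): 3

3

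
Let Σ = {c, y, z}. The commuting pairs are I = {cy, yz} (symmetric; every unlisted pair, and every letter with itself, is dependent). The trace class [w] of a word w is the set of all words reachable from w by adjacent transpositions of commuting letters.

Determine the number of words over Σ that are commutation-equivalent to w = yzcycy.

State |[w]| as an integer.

piece 0:y — minimal
piece 1:z — minimal
piece 2:c rests on {1:z}
piece 3:y rests on {0:y}
piece 4:c rests on {2:c}
piece 5:y rests on {3:y}
minimal pieces: {0:y, 1:z}
ways to finish when only these pieces remain (= sum over removing one remaining piece with nothing left below it):
  1 left: {4}→1  {5}→1
  2 left: {2,4}→1  {3,5}→1  {4,5}→2
  3 left: {0,3,5}→1  {1,2,4}→1  {2,4,5}→3  {3,4,5}→3
  4 left: {0,3,4,5}→4  {1,2,4,5}→4  {2,3,4,5}→6
  placing 0:y first → 10 extensions
  placing 1:z first → 10 extensions
total linear extensions = 20

20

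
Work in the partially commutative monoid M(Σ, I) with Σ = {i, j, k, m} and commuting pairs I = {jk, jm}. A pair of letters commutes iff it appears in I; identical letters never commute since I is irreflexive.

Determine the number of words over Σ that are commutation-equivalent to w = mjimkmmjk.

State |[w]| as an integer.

drop 0:m onto floor
drop 1:j onto floor
drop 2:i onto {0:m, 1:j}
drop 3:m onto {2:i}
drop 4:k onto {3:m}
drop 5:m onto {4:k}
drop 6:m onto {5:m}
drop 7:j onto {2:i}
drop 8:k onto {6:m}
ground layer = {0:m, 1:j}
drop-orders for the pieces not yet dropped (sum over which currently-grounded one goes next):
  1 to go: {7} 1  {8} 1
  2 to go: {6,8} 1  {7,8} 2
  3 to go: {5,6,8} 1  {6,7,8} 3
  4 to go: {4,5,6,8} 1  {5,6,7,8} 4
  5 to go: {3,4,5,6,8} 1  {4,5,6,7,8} 5
  6 to go: {3,4,5,6,7,8} 6
  7 to go: {2,3,4,5,6,7,8} 6
  if 0:m drops first: 6 orders
  if 1:j drops first: 6 orders
heap linearizations: 12

12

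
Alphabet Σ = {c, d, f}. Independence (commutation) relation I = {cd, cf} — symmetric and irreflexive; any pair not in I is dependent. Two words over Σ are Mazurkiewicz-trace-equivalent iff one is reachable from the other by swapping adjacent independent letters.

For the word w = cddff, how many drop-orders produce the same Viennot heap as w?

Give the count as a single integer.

drop 0:c onto floor
drop 1:d onto floor
drop 2:d onto {1:d}
drop 3:f onto {2:d}
drop 4:f onto {3:f}
ground layer = {0:c, 1:d}
drop-orders for the pieces not yet dropped (sum over which currently-grounded one goes next):
  1 to go: {0} 1  {4} 1
  2 to go: {0,4} 2  {3,4} 1
  3 to go: {0,3,4} 3  {2,3,4} 1
  if 0:c drops first: 1 orders
  if 1:d drops first: 4 orders
heap linearizations: 5

5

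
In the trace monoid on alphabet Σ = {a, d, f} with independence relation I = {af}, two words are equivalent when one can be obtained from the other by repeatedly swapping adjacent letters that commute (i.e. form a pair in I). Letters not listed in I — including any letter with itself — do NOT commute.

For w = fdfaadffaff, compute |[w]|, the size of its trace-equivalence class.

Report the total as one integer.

drop 0:f onto floor
drop 1:d onto {0:f}
drop 2:f onto {1:d}
drop 3:a onto {1:d}
drop 4:a onto {3:a}
drop 5:d onto {2:f, 4:a}
drop 6:f onto {5:d}
drop 7:f onto {6:f}
drop 8:a onto {5:d}
drop 9:f onto {7:f}
drop 10:f onto {9:f}
ground layer = {0:f}
drop-orders for the pieces not yet dropped (sum over which currently-grounded one goes next):
  1 to go: {8} 1  {10} 1
  2 to go: {8,10} 2  {9,10} 1
  3 to go: {7,9,10} 1  {8,9,10} 3
  4 to go: {6,7,9,10} 1  {7,8,9,10} 4
  5 to go: {6,7,8,9,10} 5
  6 to go: {5,6,7,8,9,10} 5
  7 to go: {2,5,6,7,8,9,10} 5  {4,5,6,7,8,9,10} 5
  8 to go: {2,4,5,6,7,8,9,10} 10  {3,4,5,6,7,8,9,10} 5
  9 to go: {2,3,4,5,6,7,8,9,10} 15
  if 0:f drops first: 15 orders

15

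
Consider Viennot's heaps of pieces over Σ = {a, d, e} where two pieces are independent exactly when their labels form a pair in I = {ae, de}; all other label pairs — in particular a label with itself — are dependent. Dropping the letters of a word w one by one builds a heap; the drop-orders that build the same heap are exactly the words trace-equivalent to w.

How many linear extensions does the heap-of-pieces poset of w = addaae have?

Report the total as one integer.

#0=a has no predecessor
#1=d depends on [0:a]
#2=d depends on [1:d]
#3=a depends on [2:d]
#4=a depends on [3:a]
#5=e has no predecessor
sources: [0:a, 5:e]
N(rest) = Σ N(rest − s) over sources s of rest; N(one piece) = 1:
  size 1 → [4]=1  [5]=1
  size 2 → [3,4]=1  [4,5]=2
  size 3 → [2,3,4]=1  [3,4,5]=3
  size 4 → [1,2,3,4]=1  [2,3,4,5]=4
  first=0(a) contributes 5
  first=5(e) contributes 1
|[w]| = 6

6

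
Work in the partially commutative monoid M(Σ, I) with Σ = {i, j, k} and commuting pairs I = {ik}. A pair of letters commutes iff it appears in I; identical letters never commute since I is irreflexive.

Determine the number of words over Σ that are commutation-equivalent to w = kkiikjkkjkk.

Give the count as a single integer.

#0=k has no predecessor
#1=k depends on [0:k]
#2=i has no predecessor
#3=i depends on [2:i]
#4=k depends on [1:k]
#5=j depends on [3:i, 4:k]
#6=k depends on [5:j]
#7=k depends on [6:k]
#8=j depends on [7:k]
#9=k depends on [8:j]
#10=k depends on [9:k]
sources: [0:k, 2:i]
N(rest) = Σ N(rest − s) over sources s of rest; N(one piece) = 1:
  size 1 → [10]=1
  size 2 → [9,10]=1
  size 3 → [8,9,10]=1
  size 4 → [7,8,9,10]=1
  size 5 → [6,7,8,9,10]=1
  size 6 → [5,6,7,8,9,10]=1
  size 7 → [3,5,6,7,8,9,10]=1  [4,5,6,7,8,9,10]=1
  size 8 → [1,4,5,6,7,8,9,10]=1  [2,3,5,6,7,8,9,10]=1  [3,4,5,6,7,8,9,10]=2
  size 9 → [0,1,4,5,6,7,8,9,10]=1  [1,3,4,5,6,7,8,9,10]=3  [2,3,4,5,6,7,8,9,10]=3
  first=0(k) contributes 6
  first=2(i) contributes 4
|[w]| = 10

10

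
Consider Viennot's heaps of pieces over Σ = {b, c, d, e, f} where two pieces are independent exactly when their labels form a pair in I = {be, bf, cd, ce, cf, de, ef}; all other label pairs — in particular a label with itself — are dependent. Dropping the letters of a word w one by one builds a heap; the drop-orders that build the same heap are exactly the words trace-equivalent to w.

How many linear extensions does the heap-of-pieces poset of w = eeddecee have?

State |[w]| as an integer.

168

piece 0:e — minimal
piece 1:e rests on {0:e}
piece 2:d — minimal
piece 3:d rests on {2:d}
piece 4:e rests on {1:e}
piece 5:c — minimal
piece 6:e rests on {4:e}
piece 7:e rests on {6:e}
minimal pieces: {0:e, 2:d, 5:c}
ways to finish when only these pieces remain (= sum over removing one remaining piece with nothing left below it):
  1 left: {3}→1  {5}→1  {7}→1
  2 left: {2,3}→1  {3,5}→2  {3,7}→2  {5,7}→2  {6,7}→1
  3 left: {2,3,5}→3  {2,3,7}→3  {3,5,7}→6  {3,6,7}→3  {4,6,7}→1  {5,6,7}→3
  4 left: {1,4,6,7}→1  {2,3,5,7}→12  {2,3,6,7}→6  {3,4,6,7}→4  {3,5,6,7}→12  {4,5,6,7}→4
  5 left: {0,1,4,6,7}→1  {1,3,4,6,7}→5  {1,4,5,6,7}→5  {2,3,4,6,7}→10  {2,3,5,6,7}→30  {3,4,5,6,7}→20
  6 left: {0,1,3,4,6,7}→6  {0,1,4,5,6,7}→6  {1,2,3,4,6,7}→15  {1,3,4,5,6,7}→30  {2,3,4,5,6,7}→60
  placing 0:e first → 105 extensions
  placing 2:d first → 42 extensions
  placing 5:c first → 21 extensions
total linear extensions = 168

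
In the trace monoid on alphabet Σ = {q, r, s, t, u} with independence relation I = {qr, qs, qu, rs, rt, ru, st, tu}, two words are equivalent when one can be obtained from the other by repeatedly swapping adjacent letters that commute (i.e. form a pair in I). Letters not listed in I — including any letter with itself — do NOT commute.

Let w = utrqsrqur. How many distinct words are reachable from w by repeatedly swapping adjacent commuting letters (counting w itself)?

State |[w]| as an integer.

drop 0:u onto floor
drop 1:t onto floor
drop 2:r onto floor
drop 3:q onto {1:t}
drop 4:s onto {0:u}
drop 5:r onto {2:r}
drop 6:q onto {3:q}
drop 7:u onto {4:s}
drop 8:r onto {5:r}
ground layer = {0:u, 1:t, 2:r}
drop-orders for the pieces not yet dropped (sum over which currently-grounded one goes next):
  1 to go: {6} 1  {7} 1  {8} 1
  2 to go: {3,6} 1  {4,7} 1  {5,8} 1  {6,7} 2  {6,8} 2  {7,8} 2
  3 to go: {0,4,7} 1  {1,3,6} 1  {2,5,8} 1  {3,6,7} 3  {3,6,8} 3  {4,6,7} 3  {4,7,8} 3  {5,6,8} 3  {5,7,8} 3  {6,7,8} 6
  4 to go: {0,4,6,7} 4  {0,4,7,8} 4  {1,3,6,7} 4  {1,3,6,8} 4  {2,5,6,8} 4  {2,5,7,8} 4  {3,4,6,7} 6  {3,5,6,8} 6  {3,6,7,8} 12  {4,5,7,8} 6  {4,6,7,8} 12  {5,6,7,8} 12
  5 to go: {0,3,4,6,7} 10  {0,4,5,7,8} 10  {0,4,6,7,8} 20  {1,3,4,6,7} 10  {1,3,5,6,8} 10  {1,3,6,7,8} 20  {2,3,5,6,8} 10  {2,4,5,7,8} 10  {2,5,6,7,8} 20  {3,4,6,7,8} 30  {3,5,6,7,8} 30  {4,5,6,7,8} 30
  6 to go: {0,1,3,4,6,7} 20  {0,2,4,5,7,8} 20  {0,3,4,6,7,8} 60  {0,4,5,6,7,8} 60  {1,2,3,5,6,8} 20  {1,3,4,6,7,8} 60  {1,3,5,6,7,8} 60  {2,3,5,6,7,8} 60  {2,4,5,6,7,8} 60  {3,4,5,6,7,8} 90
  7 to go: {0,1,3,4,6,7,8} 140  {0,2,4,5,6,7,8} 140  {0,3,4,5,6,7,8} 210  {1,2,3,5,6,7,8} 140  {1,3,4,5,6,7,8} 210  {2,3,4,5,6,7,8} 210
  if 0:u drops first: 560 orders
  if 1:t drops first: 560 orders
  if 2:r drops first: 560 orders
heap linearizations: 1680

1680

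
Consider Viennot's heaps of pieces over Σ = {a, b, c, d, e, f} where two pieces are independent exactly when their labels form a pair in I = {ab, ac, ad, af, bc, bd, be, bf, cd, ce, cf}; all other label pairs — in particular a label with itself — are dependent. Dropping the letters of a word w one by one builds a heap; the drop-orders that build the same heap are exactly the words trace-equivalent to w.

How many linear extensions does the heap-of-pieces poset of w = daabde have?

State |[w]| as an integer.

36

#0=d has no predecessor
#1=a has no predecessor
#2=a depends on [1:a]
#3=b has no predecessor
#4=d depends on [0:d]
#5=e depends on [2:a, 4:d]
sources: [0:d, 1:a, 3:b]
N(rest) = Σ N(rest − s) over sources s of rest; N(one piece) = 1:
  size 1 → [3]=1  [5]=1
  size 2 → [2,5]=1  [3,5]=2  [4,5]=1
  size 3 → [0,4,5]=1  [1,2,5]=1  [2,3,5]=3  [2,4,5]=2  [3,4,5]=3
  size 4 → [0,2,4,5]=3  [0,3,4,5]=4  [1,2,3,5]=4  [1,2,4,5]=3  [2,3,4,5]=8
  first=0(d) contributes 15
  first=1(a) contributes 15
  first=3(b) contributes 6
|[w]| = 36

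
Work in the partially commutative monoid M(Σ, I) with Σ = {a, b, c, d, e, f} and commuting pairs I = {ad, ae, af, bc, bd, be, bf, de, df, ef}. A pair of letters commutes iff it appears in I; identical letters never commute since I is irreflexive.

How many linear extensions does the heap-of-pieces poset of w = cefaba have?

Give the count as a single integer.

#0=c has no predecessor
#1=e depends on [0:c]
#2=f depends on [0:c]
#3=a depends on [0:c]
#4=b depends on [3:a]
#5=a depends on [4:b]
sources: [0:c]
N(rest) = Σ N(rest − s) over sources s of rest; N(one piece) = 1:
  size 1 → [1]=1  [2]=1  [5]=1
  size 2 → [1,2]=2  [1,5]=2  [2,5]=2  [4,5]=1
  size 3 → [1,2,5]=6  [1,4,5]=3  [2,4,5]=3  [3,4,5]=1
  size 4 → [1,2,4,5]=12  [1,3,4,5]=4  [2,3,4,5]=4
  first=0(c) contributes 20

20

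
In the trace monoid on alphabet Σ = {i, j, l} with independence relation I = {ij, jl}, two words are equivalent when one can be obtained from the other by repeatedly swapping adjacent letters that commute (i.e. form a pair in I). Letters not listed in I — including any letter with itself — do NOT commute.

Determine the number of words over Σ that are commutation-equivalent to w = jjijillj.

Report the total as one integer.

0(j) covers ∅
1(j) covers 0:j
2(i) covers ∅
3(j) covers 1:j
4(i) covers 2:i
5(l) covers 4:i
6(l) covers 5:l
7(j) covers 3:j
floor of heap: 0:j, 2:i
completions by unplaced set U, small U first (add the entries for U minus each lowest piece of U):
  |U|=1: {6}:1  {7}:1
  |U|=2: {3,7}:1  {5,6}:1  {6,7}:2
  |U|=3: {1,3,7}:1  {3,6,7}:3  {4,5,6}:1  {5,6,7}:3
  |U|=4: {0,1,3,7}:1  {1,3,6,7}:4  {2,4,5,6}:1  {3,5,6,7}:6  {4,5,6,7}:4
  |U|=5: {0,1,3,6,7}:5  {1,3,5,6,7}:10  {2,4,5,6,7}:5  {3,4,5,6,7}:10
  |U|=6: {0,1,3,5,6,7}:15  {1,3,4,5,6,7}:20  {2,3,4,5,6,7}:15
  start at 0(j): 35
  start at 2(i): 35
sum over floor = 70

70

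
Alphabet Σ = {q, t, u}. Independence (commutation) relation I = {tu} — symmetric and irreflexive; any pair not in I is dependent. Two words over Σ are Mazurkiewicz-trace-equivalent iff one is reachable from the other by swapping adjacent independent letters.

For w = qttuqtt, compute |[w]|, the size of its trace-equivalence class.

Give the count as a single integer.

3

0(q) covers ∅
1(t) covers 0:q
2(t) covers 1:t
3(u) covers 0:q
4(q) covers 2:t, 3:u
5(t) covers 4:q
6(t) covers 5:t
floor of heap: 0:q
completions by unplaced set U, small U first (add the entries for U minus each lowest piece of U):
  |U|=1: {6}:1
  |U|=2: {5,6}:1
  |U|=3: {4,5,6}:1
  |U|=4: {2,4,5,6}:1  {3,4,5,6}:1
  |U|=5: {1,2,4,5,6}:1  {2,3,4,5,6}:2
  start at 0(q): 3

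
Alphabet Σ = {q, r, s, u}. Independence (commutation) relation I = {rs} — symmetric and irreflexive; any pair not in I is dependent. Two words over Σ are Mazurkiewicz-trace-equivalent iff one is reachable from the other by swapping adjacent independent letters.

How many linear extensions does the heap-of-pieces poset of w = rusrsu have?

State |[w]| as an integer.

#0=r has no predecessor
#1=u depends on [0:r]
#2=s depends on [1:u]
#3=r depends on [1:u]
#4=s depends on [2:s]
#5=u depends on [3:r, 4:s]
sources: [0:r]
N(rest) = Σ N(rest − s) over sources s of rest; N(one piece) = 1:
  size 1 → [5]=1
  size 2 → [3,5]=1  [4,5]=1
  size 3 → [2,4,5]=1  [3,4,5]=2
  size 4 → [2,3,4,5]=3
  first=0(r) contributes 3

3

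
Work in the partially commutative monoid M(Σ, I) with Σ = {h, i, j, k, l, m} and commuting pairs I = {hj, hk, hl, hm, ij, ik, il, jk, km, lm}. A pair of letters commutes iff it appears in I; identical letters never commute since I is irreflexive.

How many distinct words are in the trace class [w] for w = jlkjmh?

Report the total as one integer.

drop 0:j onto floor
drop 1:l onto {0:j}
drop 2:k onto {1:l}
drop 3:j onto {1:l}
drop 4:m onto {3:j}
drop 5:h onto floor
ground layer = {0:j, 5:h}
drop-orders for the pieces not yet dropped (sum over which currently-grounded one goes next):
  1 to go: {2} 1  {4} 1  {5} 1
  2 to go: {2,4} 2  {2,5} 2  {3,4} 1  {4,5} 2
  3 to go: {2,3,4} 3  {2,4,5} 6  {3,4,5} 3
  4 to go: {1,2,3,4} 3  {2,3,4,5} 12
  if 0:j drops first: 15 orders
  if 5:h drops first: 3 orders
heap linearizations: 18

18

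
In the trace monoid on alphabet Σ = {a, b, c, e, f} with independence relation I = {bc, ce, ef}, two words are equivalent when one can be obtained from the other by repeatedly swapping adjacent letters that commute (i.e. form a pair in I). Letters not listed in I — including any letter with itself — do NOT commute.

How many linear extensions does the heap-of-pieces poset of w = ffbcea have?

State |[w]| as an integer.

#0=f has no predecessor
#1=f depends on [0:f]
#2=b depends on [1:f]
#3=c depends on [1:f]
#4=e depends on [2:b]
#5=a depends on [3:c, 4:e]
sources: [0:f]
N(rest) = Σ N(rest − s) over sources s of rest; N(one piece) = 1:
  size 1 → [5]=1
  size 2 → [3,5]=1  [4,5]=1
  size 3 → [2,4,5]=1  [3,4,5]=2
  size 4 → [2,3,4,5]=3
  first=0(f) contributes 3

3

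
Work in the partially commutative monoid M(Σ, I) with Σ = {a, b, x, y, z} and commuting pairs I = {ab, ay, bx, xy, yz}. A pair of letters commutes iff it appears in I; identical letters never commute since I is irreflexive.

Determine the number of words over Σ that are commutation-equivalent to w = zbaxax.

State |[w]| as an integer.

drop 0:z onto floor
drop 1:b onto {0:z}
drop 2:a onto {0:z}
drop 3:x onto {2:a}
drop 4:a onto {3:x}
drop 5:x onto {4:a}
ground layer = {0:z}
drop-orders for the pieces not yet dropped (sum over which currently-grounded one goes next):
  1 to go: {1} 1  {5} 1
  2 to go: {1,5} 2  {4,5} 1
  3 to go: {1,4,5} 3  {3,4,5} 1
  4 to go: {1,3,4,5} 4  {2,3,4,5} 1
  if 0:z drops first: 5 orders

5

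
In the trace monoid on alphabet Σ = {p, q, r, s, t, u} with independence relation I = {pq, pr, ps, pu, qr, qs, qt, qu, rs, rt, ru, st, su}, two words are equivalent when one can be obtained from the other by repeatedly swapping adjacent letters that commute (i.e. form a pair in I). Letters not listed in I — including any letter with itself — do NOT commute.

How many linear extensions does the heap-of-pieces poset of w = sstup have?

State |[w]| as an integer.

piece 0:s — minimal
piece 1:s rests on {0:s}
piece 2:t — minimal
piece 3:u rests on {2:t}
piece 4:p rests on {2:t}
minimal pieces: {0:s, 2:t}
ways to finish when only these pieces remain (= sum over removing one remaining piece with nothing left below it):
  1 left: {1}→1  {3}→1  {4}→1
  2 left: {0,1}→1  {1,3}→2  {1,4}→2  {3,4}→2
  3 left: {0,1,3}→3  {0,1,4}→3  {1,3,4}→6  {2,3,4}→2
  placing 0:s first → 8 extensions
  placing 2:t first → 12 extensions
total linear extensions = 20

20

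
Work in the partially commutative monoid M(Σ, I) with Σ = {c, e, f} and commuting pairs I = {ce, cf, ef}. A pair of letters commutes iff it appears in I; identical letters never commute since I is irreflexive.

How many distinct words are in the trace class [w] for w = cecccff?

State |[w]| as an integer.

0(c) covers ∅
1(e) covers ∅
2(c) covers 0:c
3(c) covers 2:c
4(c) covers 3:c
5(f) covers ∅
6(f) covers 5:f
floor of heap: 0:c, 1:e, 5:f
completions by unplaced set U, small U first (add the entries for U minus each lowest piece of U):
  |U|=1: {1}:1  {4}:1  {6}:1
  |U|=2: {1,4}:2  {1,6}:2  {3,4}:1  {4,6}:2  {5,6}:1
  |U|=3: {1,3,4}:3  {1,4,6}:6  {1,5,6}:3  {2,3,4}:1  {3,4,6}:3  {4,5,6}:3
  |U|=4: {0,2,3,4}:1  {1,2,3,4}:4  {1,3,4,6}:12  {1,4,5,6}:12  {2,3,4,6}:4  {3,4,5,6}:6
  |U|=5: {0,1,2,3,4}:5  {0,2,3,4,6}:5  {1,2,3,4,6}:20  {1,3,4,5,6}:30  {2,3,4,5,6}:10
  start at 0(c): 60
  start at 1(e): 15
  start at 5(f): 30
sum over floor = 105

105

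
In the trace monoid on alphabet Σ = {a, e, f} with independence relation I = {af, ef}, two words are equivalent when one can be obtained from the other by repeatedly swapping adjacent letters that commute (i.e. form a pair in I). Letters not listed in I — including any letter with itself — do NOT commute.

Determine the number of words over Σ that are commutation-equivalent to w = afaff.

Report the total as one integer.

10

#0=a has no predecessor
#1=f has no predecessor
#2=a depends on [0:a]
#3=f depends on [1:f]
#4=f depends on [3:f]
sources: [0:a, 1:f]
N(rest) = Σ N(rest − s) over sources s of rest; N(one piece) = 1:
  size 1 → [2]=1  [4]=1
  size 2 → [0,2]=1  [2,4]=2  [3,4]=1
  size 3 → [0,2,4]=3  [1,3,4]=1  [2,3,4]=3
  first=0(a) contributes 4
  first=1(f) contributes 6
|[w]| = 10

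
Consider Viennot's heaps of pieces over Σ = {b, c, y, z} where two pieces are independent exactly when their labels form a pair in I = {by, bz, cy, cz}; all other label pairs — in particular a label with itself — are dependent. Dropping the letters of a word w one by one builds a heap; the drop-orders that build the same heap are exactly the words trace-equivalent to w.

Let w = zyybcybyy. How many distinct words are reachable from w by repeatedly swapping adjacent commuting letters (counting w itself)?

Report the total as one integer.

0(z) covers ∅
1(y) covers 0:z
2(y) covers 1:y
3(b) covers ∅
4(c) covers 3:b
5(y) covers 2:y
6(b) covers 4:c
7(y) covers 5:y
8(y) covers 7:y
floor of heap: 0:z, 3:b
completions by unplaced set U, small U first (add the entries for U minus each lowest piece of U):
  |U|=1: {6}:1  {8}:1
  |U|=2: {4,6}:1  {6,8}:2  {7,8}:1
  |U|=3: {3,4,6}:1  {4,6,8}:3  {5,7,8}:1  {6,7,8}:3
  |U|=4: {2,5,7,8}:1  {3,4,6,8}:4  {4,6,7,8}:6  {5,6,7,8}:4
  |U|=5: {1,2,5,7,8}:1  {2,5,6,7,8}:5  {3,4,6,7,8}:10  {4,5,6,7,8}:10
  |U|=6: {0,1,2,5,7,8}:1  {1,2,5,6,7,8}:6  {2,4,5,6,7,8}:15  {3,4,5,6,7,8}:20
  |U|=7: {0,1,2,5,6,7,8}:7  {1,2,4,5,6,7,8}:21  {2,3,4,5,6,7,8}:35
  start at 0(z): 56
  start at 3(b): 28
sum over floor = 84

84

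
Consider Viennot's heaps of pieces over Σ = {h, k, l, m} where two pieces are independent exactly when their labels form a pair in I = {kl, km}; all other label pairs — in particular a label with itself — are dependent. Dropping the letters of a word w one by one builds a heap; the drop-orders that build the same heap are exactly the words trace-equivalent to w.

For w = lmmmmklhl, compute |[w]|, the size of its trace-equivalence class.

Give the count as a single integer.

0(l) covers ∅
1(m) covers 0:l
2(m) covers 1:m
3(m) covers 2:m
4(m) covers 3:m
5(k) covers ∅
6(l) covers 4:m
7(h) covers 5:k, 6:l
8(l) covers 7:h
floor of heap: 0:l, 5:k
completions by unplaced set U, small U first (add the entries for U minus each lowest piece of U):
  |U|=1: {8}:1
  |U|=2: {7,8}:1
  |U|=3: {5,7,8}:1  {6,7,8}:1
  |U|=4: {4,6,7,8}:1  {5,6,7,8}:2
  |U|=5: {3,4,6,7,8}:1  {4,5,6,7,8}:3
  |U|=6: {2,3,4,6,7,8}:1  {3,4,5,6,7,8}:4
  |U|=7: {1,2,3,4,6,7,8}:1  {2,3,4,5,6,7,8}:5
  start at 0(l): 6
  start at 5(k): 1
sum over floor = 7

7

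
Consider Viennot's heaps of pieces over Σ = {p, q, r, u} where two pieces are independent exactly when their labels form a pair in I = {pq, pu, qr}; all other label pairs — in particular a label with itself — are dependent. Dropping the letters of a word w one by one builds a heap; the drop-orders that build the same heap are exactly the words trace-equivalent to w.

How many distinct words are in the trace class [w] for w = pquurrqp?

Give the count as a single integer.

17

piece 0:p — minimal
piece 1:q — minimal
piece 2:u rests on {1:q}
piece 3:u rests on {2:u}
piece 4:r rests on {0:p, 3:u}
piece 5:r rests on {4:r}
piece 6:q rests on {3:u}
piece 7:p rests on {5:r}
minimal pieces: {0:p, 1:q}
ways to finish when only these pieces remain (= sum over removing one remaining piece with nothing left below it):
  1 left: {6}→1  {7}→1
  2 left: {5,7}→1  {6,7}→2
  3 left: {4,5,7}→1  {5,6,7}→3
  4 left: {0,4,5,7}→1  {4,5,6,7}→4
  5 left: {0,4,5,6,7}→5  {3,4,5,6,7}→4
  6 left: {0,3,4,5,6,7}→9  {2,3,4,5,6,7}→4
  placing 0:p first → 4 extensions
  placing 1:q first → 13 extensions
total linear extensions = 17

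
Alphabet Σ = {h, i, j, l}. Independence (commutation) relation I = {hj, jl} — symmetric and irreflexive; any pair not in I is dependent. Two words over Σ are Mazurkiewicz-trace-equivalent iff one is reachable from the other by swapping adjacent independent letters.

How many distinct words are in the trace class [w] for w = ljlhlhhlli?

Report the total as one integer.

piece 0:l — minimal
piece 1:j — minimal
piece 2:l rests on {0:l}
piece 3:h rests on {2:l}
piece 4:l rests on {3:h}
piece 5:h rests on {4:l}
piece 6:h rests on {5:h}
piece 7:l rests on {6:h}
piece 8:l rests on {7:l}
piece 9:i rests on {1:j, 8:l}
minimal pieces: {0:l, 1:j}
ways to finish when only these pieces remain (= sum over removing one remaining piece with nothing left below it):
  1 left: {9}→1
  2 left: {1,9}→1  {8,9}→1
  3 left: {1,8,9}→2  {7,8,9}→1
  4 left: {1,7,8,9}→3  {6,7,8,9}→1
  5 left: {1,6,7,8,9}→4  {5,6,7,8,9}→1
  6 left: {1,5,6,7,8,9}→5  {4,5,6,7,8,9}→1
  7 left: {1,4,5,6,7,8,9}→6  {3,4,5,6,7,8,9}→1
  8 left: {1,3,4,5,6,7,8,9}→7  {2,3,4,5,6,7,8,9}→1
  placing 0:l first → 8 extensions
  placing 1:j first → 1 extensions
total linear extensions = 9

9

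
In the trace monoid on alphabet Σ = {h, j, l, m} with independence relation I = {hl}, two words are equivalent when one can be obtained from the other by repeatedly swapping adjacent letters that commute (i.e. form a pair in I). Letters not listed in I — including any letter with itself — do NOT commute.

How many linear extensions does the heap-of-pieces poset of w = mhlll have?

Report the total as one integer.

0(m) covers ∅
1(h) covers 0:m
2(l) covers 0:m
3(l) covers 2:l
4(l) covers 3:l
floor of heap: 0:m
completions by unplaced set U, small U first (add the entries for U minus each lowest piece of U):
  |U|=1: {1}:1  {4}:1
  |U|=2: {1,4}:2  {3,4}:1
  |U|=3: {1,3,4}:3  {2,3,4}:1
  start at 0(m): 4

4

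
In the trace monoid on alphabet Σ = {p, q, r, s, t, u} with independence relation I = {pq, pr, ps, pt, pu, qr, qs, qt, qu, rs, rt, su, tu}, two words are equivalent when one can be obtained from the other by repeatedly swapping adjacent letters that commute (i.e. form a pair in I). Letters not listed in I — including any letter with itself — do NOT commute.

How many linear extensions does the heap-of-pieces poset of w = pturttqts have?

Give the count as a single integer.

0(p) covers ∅
1(t) covers ∅
2(u) covers ∅
3(r) covers 2:u
4(t) covers 1:t
5(t) covers 4:t
6(q) covers ∅
7(t) covers 5:t
8(s) covers 7:t
floor of heap: 0:p, 1:t, 2:u, 6:q
completions by unplaced set U, small U first (add the entries for U minus each lowest piece of U):
  |U|=1: {0}:1  {3}:1  {6}:1  {8}:1
  |U|=2: {0,3}:2  {0,6}:2  {0,8}:2  {2,3}:1  {3,6}:2  {3,8}:2  {6,8}:2  {7,8}:1
  |U|=3: {0,2,3}:3  {0,3,6}:6  {0,3,8}:6  {0,6,8}:6  {0,7,8}:3  {2,3,6}:3  {2,3,8}:3  {3,6,8}:6  {3,7,8}:3  {5,7,8}:1  {6,7,8}:3
  |U|=4: {0,2,3,6}:12  {0,2,3,8}:12  {0,3,6,8}:24  {0,3,7,8}:12  {0,5,7,8}:4  {0,6,7,8}:12  {2,3,6,8}:12  {2,3,7,8}:6  {3,5,7,8}:4  {3,6,7,8}:12  {4,5,7,8}:1  {5,6,7,8}:4
  |U|=5: {0,2,3,6,8}:60  {0,2,3,7,8}:30  {0,3,5,7,8}:20  {0,3,6,7,8}:60  {0,4,5,7,8}:5  {0,5,6,7,8}:20  {1,4,5,7,8}:1  {2,3,5,7,8}:10  {2,3,6,7,8}:30  {3,4,5,7,8}:5  {3,5,6,7,8}:20  {4,5,6,7,8}:5
  |U|=6: {0,1,4,5,7,8}:6  {0,2,3,5,7,8}:60  {0,2,3,6,7,8}:180  {0,3,4,5,7,8}:30  {0,3,5,6,7,8}:120  {0,4,5,6,7,8}:30  {1,3,4,5,7,8}:6  {1,4,5,6,7,8}:6  {2,3,4,5,7,8}:15  {2,3,5,6,7,8}:60  {3,4,5,6,7,8}:30
  |U|=7: {0,1,3,4,5,7,8}:42  {0,1,4,5,6,7,8}:42  {0,2,3,4,5,7,8}:105  {0,2,3,5,6,7,8}:420  {0,3,4,5,6,7,8}:210  {1,2,3,4,5,7,8}:21  {1,3,4,5,6,7,8}:42  {2,3,4,5,6,7,8}:105
  start at 0(p): 168
  start at 1(t): 840
  start at 2(u): 336
  start at 6(q): 168
sum over floor = 1512

1512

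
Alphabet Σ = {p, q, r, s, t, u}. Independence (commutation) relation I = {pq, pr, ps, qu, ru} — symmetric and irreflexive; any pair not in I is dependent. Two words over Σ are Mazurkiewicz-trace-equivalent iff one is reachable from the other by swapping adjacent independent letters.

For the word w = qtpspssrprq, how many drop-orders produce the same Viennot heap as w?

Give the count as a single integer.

drop 0:q onto floor
drop 1:t onto {0:q}
drop 2:p onto {1:t}
drop 3:s onto {1:t}
drop 4:p onto {2:p}
drop 5:s onto {3:s}
drop 6:s onto {5:s}
drop 7:r onto {6:s}
drop 8:p onto {4:p}
drop 9:r onto {7:r}
drop 10:q onto {9:r}
ground layer = {0:q}
drop-orders for the pieces not yet dropped (sum over which currently-grounded one goes next):
  1 to go: {8} 1  {10} 1
  2 to go: {4,8} 1  {8,10} 2  {9,10} 1
  3 to go: {2,4,8} 1  {4,8,10} 3  {7,9,10} 1  {8,9,10} 3
  4 to go: {2,4,8,10} 4  {4,8,9,10} 6  {6,7,9,10} 1  {7,8,9,10} 4
  5 to go: {2,4,8,9,10} 10  {4,7,8,9,10} 10  {5,6,7,9,10} 1  {6,7,8,9,10} 5
  6 to go: {2,4,7,8,9,10} 20  {3,5,6,7,9,10} 1  {4,6,7,8,9,10} 15  {5,6,7,8,9,10} 6
  7 to go: {2,4,6,7,8,9,10} 35  {3,5,6,7,8,9,10} 7  {4,5,6,7,8,9,10} 21
  8 to go: {2,4,5,6,7,8,9,10} 56  {3,4,5,6,7,8,9,10} 28
  9 to go: {2,3,4,5,6,7,8,9,10} 84
  if 0:q drops first: 84 orders

84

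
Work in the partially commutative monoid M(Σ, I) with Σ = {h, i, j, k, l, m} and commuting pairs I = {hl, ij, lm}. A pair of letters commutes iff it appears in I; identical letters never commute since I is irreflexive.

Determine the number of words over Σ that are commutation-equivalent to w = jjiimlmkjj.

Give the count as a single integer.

18

piece 0:j — minimal
piece 1:j rests on {0:j}
piece 2:i — minimal
piece 3:i rests on {2:i}
piece 4:m rests on {1:j, 3:i}
piece 5:l rests on {1:j, 3:i}
piece 6:m rests on {4:m}
piece 7:k rests on {5:l, 6:m}
piece 8:j rests on {7:k}
piece 9:j rests on {8:j}
minimal pieces: {0:j, 2:i}
ways to finish when only these pieces remain (= sum over removing one remaining piece with nothing left below it):
  1 left: {9}→1
  2 left: {8,9}→1
  3 left: {7,8,9}→1
  4 left: {5,7,8,9}→1  {6,7,8,9}→1
  5 left: {4,6,7,8,9}→1  {5,6,7,8,9}→2
  6 left: {4,5,6,7,8,9}→3
  7 left: {1,4,5,6,7,8,9}→3  {3,4,5,6,7,8,9}→3
  8 left: {0,1,4,5,6,7,8,9}→3  {1,3,4,5,6,7,8,9}→6  {2,3,4,5,6,7,8,9}→3
  placing 0:j first → 9 extensions
  placing 2:i first → 9 extensions
total linear extensions = 18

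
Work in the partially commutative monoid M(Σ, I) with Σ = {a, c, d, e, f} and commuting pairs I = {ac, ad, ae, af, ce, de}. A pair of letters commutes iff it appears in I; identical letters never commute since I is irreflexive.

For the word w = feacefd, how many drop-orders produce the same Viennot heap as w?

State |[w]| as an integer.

piece 0:f — minimal
piece 1:e rests on {0:f}
piece 2:a — minimal
piece 3:c rests on {0:f}
piece 4:e rests on {1:e}
piece 5:f rests on {3:c, 4:e}
piece 6:d rests on {5:f}
minimal pieces: {0:f, 2:a}
ways to finish when only these pieces remain (= sum over removing one remaining piece with nothing left below it):
  1 left: {2}→1  {6}→1
  2 left: {2,6}→2  {5,6}→1
  3 left: {2,5,6}→3  {3,5,6}→1  {4,5,6}→1
  4 left: {1,4,5,6}→1  {2,3,5,6}→4  {2,4,5,6}→4  {3,4,5,6}→2
  5 left: {1,2,4,5,6}→5  {1,3,4,5,6}→3  {2,3,4,5,6}→10
  placing 0:f first → 18 extensions
  placing 2:a first → 3 extensions
total linear extensions = 21

21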